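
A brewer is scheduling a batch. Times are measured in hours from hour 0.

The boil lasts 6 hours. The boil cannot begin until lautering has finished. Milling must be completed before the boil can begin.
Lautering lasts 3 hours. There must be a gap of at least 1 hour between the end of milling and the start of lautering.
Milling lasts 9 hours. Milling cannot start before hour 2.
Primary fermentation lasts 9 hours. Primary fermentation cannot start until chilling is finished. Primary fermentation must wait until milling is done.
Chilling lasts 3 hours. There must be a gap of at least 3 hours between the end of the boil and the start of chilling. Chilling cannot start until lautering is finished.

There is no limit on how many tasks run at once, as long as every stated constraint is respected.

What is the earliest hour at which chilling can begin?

Milling cannot begin until its own release at hour 2. It runs from hour 2 to 2 + 9 = hour 11.
Lautering waits on milling (finishes hour 11, plus 1-hour gap → hour 12), so it starts at hour 12 and finishes at 12 + 3 = hour 15.
The boil needs all of lautering (finishes hour 15); milling (finishes hour 11). That puts its earliest start at hour 15; it finishes at 15 + 6 = hour 21.
Chilling waits on the boil (finishes hour 21, plus 3-hour gap → hour 24); lautering (finishes hour 15). The latest of these is hour 24, which is the earliest chilling can start.

24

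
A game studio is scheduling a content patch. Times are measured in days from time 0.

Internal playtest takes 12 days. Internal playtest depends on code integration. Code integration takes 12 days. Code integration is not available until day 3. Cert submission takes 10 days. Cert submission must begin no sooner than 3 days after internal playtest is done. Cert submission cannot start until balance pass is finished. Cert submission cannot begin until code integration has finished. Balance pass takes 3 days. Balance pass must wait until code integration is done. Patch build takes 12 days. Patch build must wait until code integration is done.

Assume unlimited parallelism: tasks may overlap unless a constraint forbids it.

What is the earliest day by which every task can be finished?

40

Code integration waits on its own release at day 3, so it starts at day 3 and finishes at 3 + 12 = day 15.
Patch build waits on code integration (finishes day 15), so it starts at day 15 and finishes at 15 + 12 = day 27.
Balance pass waits on code integration (finishes day 15), so it starts at day 15 and finishes at 15 + 3 = day 18.
Internal playtest cannot begin until code integration (finishes day 15). It runs from day 15 to 15 + 12 = day 27.
For cert submission: internal playtest (finishes day 27, plus 3-day gap → day 30); balance pass (finishes day 18); code integration (finishes day 15). Taking the maximum gives a start of day 30, and it finishes at 30 + 10 = day 40.
All tasks are finished once the last one completes. Finish times: Code integration at 15, Internal playtest at 27, Balance pass at 18, Cert submission at 40, Patch build at 27. The latest is day 40.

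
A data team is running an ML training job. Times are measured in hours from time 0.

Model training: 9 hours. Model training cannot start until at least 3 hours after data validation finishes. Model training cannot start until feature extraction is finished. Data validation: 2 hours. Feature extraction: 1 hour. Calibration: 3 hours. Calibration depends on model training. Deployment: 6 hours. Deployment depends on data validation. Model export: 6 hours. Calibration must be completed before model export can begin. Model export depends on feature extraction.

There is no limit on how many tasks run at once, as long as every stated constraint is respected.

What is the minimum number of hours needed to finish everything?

23

Feature extraction has no prerequisites, so it starts at hour 0 and finishes at hour 1.
Nothing blocks data validation, so it runs from hour 0 to hour 2.
Deployment waits on data validation (finishes hour 2), so it starts at hour 2 and finishes at 2 + 6 = hour 8.
Model training has to wait for data validation (finishes hour 2, plus 3-hour gap → hour 5); feature extraction (finishes hour 1). The latest of these is hour 5, so model training runs hour 5 to 5 + 9 = hour 14.
Calibration waits on model training (finishes hour 14), so it starts at hour 14 and finishes at 14 + 3 = hour 17.
Model export has to wait for calibration (finishes hour 17); feature extraction (finishes hour 1). The latest of these is hour 17, so model export runs hour 17 to 17 + 6 = hour 23.
All tasks are finished once the last one completes. Finish times: Data validation at 2, Feature extraction at 1, Model training at 14, Calibration at 17, Model export at 23, Deployment at 8. The latest is hour 23.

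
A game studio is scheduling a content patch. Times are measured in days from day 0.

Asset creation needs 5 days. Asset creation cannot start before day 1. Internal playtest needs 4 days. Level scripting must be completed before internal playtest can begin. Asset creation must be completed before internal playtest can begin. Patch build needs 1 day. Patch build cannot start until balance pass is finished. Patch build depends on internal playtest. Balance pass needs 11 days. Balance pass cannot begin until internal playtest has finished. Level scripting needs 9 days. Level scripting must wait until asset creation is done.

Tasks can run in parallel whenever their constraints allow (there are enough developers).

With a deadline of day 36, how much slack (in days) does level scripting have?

Asset creation waits on its own release at day 1, so it starts at day 1 and finishes at 1 + 5 = day 6.
After asset creation (finishes day 6), level scripting can start at day 6 and finishes at day 15.

Working backward from the deadline:
To finish by day 36, patch build (duration 1) must start no later than day 35.
Balance pass has to be done before patch build (must start by day 35). That means finishing by day 35, i.e. starting by 35 − 11 = day 24.
Internal playtest feeds balance pass (must start by day 24); patch build (must start by day 35). Taking the minimum, internal playtest must finish by day 24 and start by 24 − 4 = day 20.
Since internal playtest (must start by day 20) depends on it, level scripting must finish by day 20. Backing off its 9-day duration gives a latest start of day 11.
So level scripting can start as early as day 6 and as late as day 11, giving 11 − 6 = 5 days of slack.

5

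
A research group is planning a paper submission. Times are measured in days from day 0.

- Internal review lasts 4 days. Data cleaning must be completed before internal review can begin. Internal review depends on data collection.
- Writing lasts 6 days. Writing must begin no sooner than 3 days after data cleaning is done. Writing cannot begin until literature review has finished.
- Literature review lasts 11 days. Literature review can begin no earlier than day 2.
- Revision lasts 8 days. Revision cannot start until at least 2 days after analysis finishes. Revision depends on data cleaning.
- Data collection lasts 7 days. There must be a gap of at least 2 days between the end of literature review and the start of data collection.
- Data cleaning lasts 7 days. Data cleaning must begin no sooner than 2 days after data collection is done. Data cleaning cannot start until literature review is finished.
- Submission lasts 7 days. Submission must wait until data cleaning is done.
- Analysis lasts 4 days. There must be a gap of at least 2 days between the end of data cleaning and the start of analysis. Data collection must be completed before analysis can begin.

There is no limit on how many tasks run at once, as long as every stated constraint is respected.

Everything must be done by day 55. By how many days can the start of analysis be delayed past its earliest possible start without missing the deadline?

8

Literature review cannot begin until its own release at day 2. It runs from day 2 to 2 + 11 = day 13.
Data collection waits on literature review (finishes day 13, plus 2-day gap → day 15), so it starts at day 15 and finishes at 15 + 7 = day 22.
Data cleaning has to wait for data collection (finishes day 22, plus 2-day gap → day 24); literature review (finishes day 13). The latest of these is day 24, so data cleaning runs day 24 to 24 + 7 = day 31.
For analysis: data cleaning (finishes day 31, plus 2-day gap → day 33); data collection (finishes day 22). Taking the maximum gives a start of day 33, and it finishes at 33 + 4 = day 37.

Working backward from the deadline:
Nothing follows revision; the deadline of day 55 is its only limit. It must start by 55 − 8 = day 47.
Since revision (must start by day 47, minus 2-day gap → day 45) depends on it, analysis must finish by day 45. Backing off its 4-day duration gives a latest start of day 41.
So analysis can start as early as day 33 and as late as day 41, giving 41 − 33 = 8 days of slack.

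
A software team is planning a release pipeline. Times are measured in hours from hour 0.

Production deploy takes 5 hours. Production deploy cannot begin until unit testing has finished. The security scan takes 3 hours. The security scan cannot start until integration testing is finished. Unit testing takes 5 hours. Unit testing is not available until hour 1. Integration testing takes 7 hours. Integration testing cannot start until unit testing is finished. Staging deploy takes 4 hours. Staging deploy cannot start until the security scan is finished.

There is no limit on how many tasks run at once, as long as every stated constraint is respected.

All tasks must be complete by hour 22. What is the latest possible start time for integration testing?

Nothing follows staging deploy; the deadline of hour 22 is its only limit. It must start by 22 − 4 = hour 18.
Since staging deploy (must start by hour 18) depends on it, the security scan must finish by hour 18. Backing off its 3-hour duration gives a latest start of hour 15.
Integration testing must finish before the security scan (must start by hour 15). With a 7-hour duration, integration testing must start by 15 − 7 = hour 8.

8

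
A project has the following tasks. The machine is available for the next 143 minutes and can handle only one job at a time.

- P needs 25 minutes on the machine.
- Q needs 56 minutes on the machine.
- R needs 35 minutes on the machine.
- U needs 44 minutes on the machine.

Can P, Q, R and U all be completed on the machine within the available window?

Running back to back, the jobs need 25 + 56 + 35 + 44 = 160 minutes on the machine.
Since 160 > 143, they cannot all fit.

No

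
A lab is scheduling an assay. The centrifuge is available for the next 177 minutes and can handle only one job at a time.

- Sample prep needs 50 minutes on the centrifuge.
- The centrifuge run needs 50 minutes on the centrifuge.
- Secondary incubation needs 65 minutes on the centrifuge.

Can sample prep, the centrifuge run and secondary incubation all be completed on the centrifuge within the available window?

Yes

Running back to back, the jobs need 50 + 50 + 65 = 165 minutes on the centrifuge.
Since 165 ≤ 177, they fit within the window.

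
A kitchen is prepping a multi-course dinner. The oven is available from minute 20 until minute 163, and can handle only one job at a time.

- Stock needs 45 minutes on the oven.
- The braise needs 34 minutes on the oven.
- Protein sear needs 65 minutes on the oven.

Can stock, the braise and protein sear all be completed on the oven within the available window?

The oven window is 163 − 20 = 143 minutes.
Running back to back, the jobs need 45 + 34 + 65 = 144 minutes on the oven.
Since 144 > 143, they cannot all fit.

No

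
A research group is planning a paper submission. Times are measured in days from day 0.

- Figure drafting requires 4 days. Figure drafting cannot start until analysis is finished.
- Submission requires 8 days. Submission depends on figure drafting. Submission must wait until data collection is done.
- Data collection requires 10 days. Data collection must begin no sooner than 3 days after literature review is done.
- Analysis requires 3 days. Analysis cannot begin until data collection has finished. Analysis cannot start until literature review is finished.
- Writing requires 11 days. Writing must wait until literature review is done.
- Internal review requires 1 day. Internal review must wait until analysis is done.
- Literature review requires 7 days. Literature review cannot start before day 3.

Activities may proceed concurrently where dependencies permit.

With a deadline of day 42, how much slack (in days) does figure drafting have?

4

Literature review waits on its own release at day 3, so it starts at day 3 and finishes at 3 + 7 = day 10.
After literature review (finishes day 10, plus 3-day gap → day 13), data collection can start at day 13 and finishes at day 23.
For analysis: data collection (finishes day 23); literature review (finishes day 10). Taking the maximum gives a start of day 23, and it finishes at 23 + 3 = day 26.
Figure drafting cannot begin until analysis (finishes day 26). It runs from day 26 to 26 + 4 = day 30.

Working backward from the deadline:
To finish by day 42, submission (duration 8) must start no later than day 34.
Figure drafting must finish before submission (must start by day 34). With a 4-day duration, figure drafting must start by 34 − 4 = day 30.
So figure drafting can start as early as day 26 and as late as day 30, giving 30 − 26 = 4 days of slack.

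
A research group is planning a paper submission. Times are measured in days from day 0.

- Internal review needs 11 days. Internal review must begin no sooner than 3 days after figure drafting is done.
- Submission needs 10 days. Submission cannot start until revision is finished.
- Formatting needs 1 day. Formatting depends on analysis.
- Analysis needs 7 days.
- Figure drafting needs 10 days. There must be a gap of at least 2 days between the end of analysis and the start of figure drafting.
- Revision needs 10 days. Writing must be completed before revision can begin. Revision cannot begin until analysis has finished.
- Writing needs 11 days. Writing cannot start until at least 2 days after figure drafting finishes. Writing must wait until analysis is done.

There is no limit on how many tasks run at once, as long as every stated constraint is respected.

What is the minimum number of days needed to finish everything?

52

Analysis has no prerequisites, so it starts at day 0 and finishes at day 7.
Formatting waits on analysis (finishes day 7), so it starts at day 7 and finishes at 7 + 1 = day 8.
Figure drafting cannot begin until analysis (finishes day 7, plus 2-day gap → day 9). It runs from day 9 to 9 + 10 = day 19.
After figure drafting (finishes day 19, plus 3-day gap → day 22), internal review can start at day 22 and finishes at day 33.
Writing has to wait for figure drafting (finishes day 19, plus 2-day gap → day 21); analysis (finishes day 7). The latest of these is day 21, so writing runs day 21 to 21 + 11 = day 32.
For revision: writing (finishes day 32); analysis (finishes day 7). Taking the maximum gives a start of day 32, and it finishes at 32 + 10 = day 42.
After revision (finishes day 42), submission can start at day 42 and finishes at day 52.
All tasks are finished once the last one completes. Finish times: Analysis at 7, Figure drafting at 19, Writing at 32, Internal review at 33, Revision at 42, Formatting at 8, Submission at 52. The latest is day 52.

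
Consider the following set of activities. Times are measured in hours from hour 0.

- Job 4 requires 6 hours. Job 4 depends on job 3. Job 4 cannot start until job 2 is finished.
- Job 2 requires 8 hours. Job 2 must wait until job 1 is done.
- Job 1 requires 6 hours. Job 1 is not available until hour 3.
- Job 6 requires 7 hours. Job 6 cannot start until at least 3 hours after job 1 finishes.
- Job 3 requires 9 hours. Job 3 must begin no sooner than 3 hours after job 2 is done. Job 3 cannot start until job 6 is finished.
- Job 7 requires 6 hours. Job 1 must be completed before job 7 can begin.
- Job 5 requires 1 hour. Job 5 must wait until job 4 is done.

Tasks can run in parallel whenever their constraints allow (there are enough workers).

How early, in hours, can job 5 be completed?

36

After its own release at hour 3, job 1 can start at hour 3 and finishes at hour 9.
Job 6 waits on job 1 (finishes hour 9, plus 3-hour gap → hour 12), so it starts at hour 12 and finishes at 12 + 7 = hour 19.
Job 2 waits on job 1 (finishes hour 9), so it starts at hour 9 and finishes at 9 + 8 = hour 17.
For job 3: job 2 (finishes hour 17, plus 3-hour gap → hour 20); job 6 (finishes hour 19). Taking the maximum gives a start of hour 20, and it finishes at 20 + 9 = hour 29.
Job 4 needs all of job 3 (finishes hour 29); job 2 (finishes hour 17). That puts its earliest start at hour 29; it finishes at 29 + 6 = hour 35.
Job 5 cannot begin until job 4 (finishes hour 35). It runs from hour 35 to 35 + 1 = hour 36.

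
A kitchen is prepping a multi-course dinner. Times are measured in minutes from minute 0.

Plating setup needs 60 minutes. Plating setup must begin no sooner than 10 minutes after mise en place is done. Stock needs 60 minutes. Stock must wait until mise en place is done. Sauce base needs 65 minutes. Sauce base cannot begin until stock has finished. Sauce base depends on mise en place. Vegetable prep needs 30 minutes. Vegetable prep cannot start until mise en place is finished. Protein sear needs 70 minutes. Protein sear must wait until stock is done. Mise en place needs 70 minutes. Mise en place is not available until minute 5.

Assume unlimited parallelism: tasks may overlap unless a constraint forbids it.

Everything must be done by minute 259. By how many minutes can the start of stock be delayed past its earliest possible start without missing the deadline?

Mise en place waits on its own release at minute 5, so it starts at minute 5 and finishes at 5 + 70 = minute 75.
Stock cannot begin until mise en place (finishes minute 75). It runs from minute 75 to 75 + 60 = minute 135.

Working backward from the deadline:
Sauce base has no dependents, so it just needs to finish by minute 259. Starting by 259 − 65 = minute 194 achieves that.
Nothing follows protein sear; the deadline of minute 259 is its only limit. It must start by 259 − 70 = minute 189.
Stock has several dependents: sauce base (must start by minute 194); protein sear (must start by minute 189). The earliest of those limits is minute 189, so stock must start by 189 − 60 = minute 129.
So stock can start as early as minute 75 and as late as minute 129, giving 129 − 75 = 54 minutes of slack.

54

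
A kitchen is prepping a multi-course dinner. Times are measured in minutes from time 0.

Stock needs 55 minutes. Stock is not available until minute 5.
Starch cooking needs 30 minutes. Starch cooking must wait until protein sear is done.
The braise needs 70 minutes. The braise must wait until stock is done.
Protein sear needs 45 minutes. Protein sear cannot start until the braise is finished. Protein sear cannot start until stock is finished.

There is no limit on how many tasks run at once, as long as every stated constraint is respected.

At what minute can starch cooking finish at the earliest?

205

Stock waits on its own release at minute 5, so it starts at minute 5 and finishes at 5 + 55 = minute 60.
The braise cannot begin until stock (finishes minute 60). It runs from minute 60 to 60 + 70 = minute 130.
Protein sear has to wait for the braise (finishes minute 130); stock (finishes minute 60). The latest of these is minute 130, so protein sear runs minute 130 to 130 + 45 = minute 175.
After protein sear (finishes minute 175), starch cooking can start at minute 175 and finishes at minute 205.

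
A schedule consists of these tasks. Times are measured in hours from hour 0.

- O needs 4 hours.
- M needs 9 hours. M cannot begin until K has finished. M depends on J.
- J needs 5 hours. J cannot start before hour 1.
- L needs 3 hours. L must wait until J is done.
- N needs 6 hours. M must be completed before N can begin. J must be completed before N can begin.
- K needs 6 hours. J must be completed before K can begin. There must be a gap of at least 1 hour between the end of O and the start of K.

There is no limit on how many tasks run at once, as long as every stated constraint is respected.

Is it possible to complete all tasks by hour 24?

No

O has no prerequisites, so it starts at hour 0 and finishes at hour 4.
J cannot begin until its own release at hour 1. It runs from hour 1 to 1 + 5 = hour 6.
After J (finishes hour 6), L can start at hour 6 and finishes at hour 9.
K has to wait for J (finishes hour 6); O (finishes hour 4, plus 1-hour gap → hour 5). The latest of these is hour 6, so K runs hour 6 to 6 + 6 = hour 12.
M cannot start until K (finishes hour 12); J (finishes hour 6). The controlling bound is hour 12, so M finishes at 12 + 9 = hour 21.
For N: M (finishes hour 21); J (finishes hour 6). Taking the maximum gives a start of hour 21, and it finishes at 21 + 6 = hour 27.
The earliest everything can be done is hour 27, which is after the deadline of 24, so it is not possible.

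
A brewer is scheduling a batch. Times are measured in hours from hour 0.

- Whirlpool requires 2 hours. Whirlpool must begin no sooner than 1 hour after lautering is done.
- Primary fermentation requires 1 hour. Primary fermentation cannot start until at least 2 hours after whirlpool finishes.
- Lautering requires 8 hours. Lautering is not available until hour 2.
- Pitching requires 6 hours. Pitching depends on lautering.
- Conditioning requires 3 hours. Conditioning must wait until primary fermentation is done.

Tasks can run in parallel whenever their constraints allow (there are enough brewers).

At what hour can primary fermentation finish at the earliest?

16

After its own release at hour 2, lautering can start at hour 2 and finishes at hour 10.
Whirlpool cannot begin until lautering (finishes hour 10, plus 1-hour gap → hour 11). It runs from hour 11 to 11 + 2 = hour 13.
After whirlpool (finishes hour 13, plus 2-hour gap → hour 15), primary fermentation can start at hour 15 and finishes at hour 16.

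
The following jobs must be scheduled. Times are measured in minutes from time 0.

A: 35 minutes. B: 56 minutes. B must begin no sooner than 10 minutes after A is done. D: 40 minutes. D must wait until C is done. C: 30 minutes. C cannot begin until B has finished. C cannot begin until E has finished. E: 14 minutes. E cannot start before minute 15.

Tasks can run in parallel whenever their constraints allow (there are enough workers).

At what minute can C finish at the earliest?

131

E waits on its own release at minute 15, so it starts at minute 15 and finishes at 15 + 14 = minute 29.
Nothing blocks A, so it runs from minute 0 to minute 35.
B cannot begin until A (finishes minute 35, plus 10-minute gap → minute 45). It runs from minute 45 to 45 + 56 = minute 101.
C needs all of B (finishes minute 101); E (finishes minute 29). That puts its earliest start at minute 101; it finishes at 101 + 30 = minute 131.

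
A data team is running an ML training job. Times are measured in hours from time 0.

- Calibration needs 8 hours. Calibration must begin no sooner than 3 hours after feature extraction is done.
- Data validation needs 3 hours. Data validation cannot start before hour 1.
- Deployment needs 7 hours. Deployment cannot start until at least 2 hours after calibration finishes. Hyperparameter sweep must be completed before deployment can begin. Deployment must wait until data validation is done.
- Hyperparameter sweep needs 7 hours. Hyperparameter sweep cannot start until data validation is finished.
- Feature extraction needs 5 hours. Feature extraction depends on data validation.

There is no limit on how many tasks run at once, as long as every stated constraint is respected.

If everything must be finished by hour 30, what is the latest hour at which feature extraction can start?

Deployment must finish by hour 30; it takes 7 hours, so it must start by 30 − 7 = hour 23.
Calibration feeds into deployment (must start by hour 23, minus 2-hour gap → hour 21); so calibration must finish by hour 21 and therefore start by hour 13.
Feature extraction must finish before calibration (must start by hour 13, minus 3-hour gap → hour 10). With a 5-hour duration, feature extraction must start by 10 − 5 = hour 5.

5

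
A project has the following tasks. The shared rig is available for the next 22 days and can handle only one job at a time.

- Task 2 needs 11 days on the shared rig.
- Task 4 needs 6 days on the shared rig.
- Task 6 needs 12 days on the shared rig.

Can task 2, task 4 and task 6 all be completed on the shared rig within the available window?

No

Running back to back, the jobs need 11 + 6 + 12 = 29 days on the shared rig.
Since 29 > 22, they cannot all fit.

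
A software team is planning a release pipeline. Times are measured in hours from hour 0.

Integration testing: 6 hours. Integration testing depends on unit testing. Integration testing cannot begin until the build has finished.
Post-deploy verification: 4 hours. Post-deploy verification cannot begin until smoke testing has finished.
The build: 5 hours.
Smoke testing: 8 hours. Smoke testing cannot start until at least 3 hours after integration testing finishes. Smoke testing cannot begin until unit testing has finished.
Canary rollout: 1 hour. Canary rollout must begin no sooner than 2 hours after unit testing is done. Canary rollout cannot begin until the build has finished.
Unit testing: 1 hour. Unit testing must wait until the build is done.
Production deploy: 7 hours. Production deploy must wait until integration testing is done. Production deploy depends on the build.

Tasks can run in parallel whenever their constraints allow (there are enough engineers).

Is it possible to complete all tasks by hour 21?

The build can start immediately at hour 0; it finishes at hour 5.
Unit testing waits on the build (finishes hour 5), so it starts at hour 5 and finishes at 5 + 1 = hour 6.
Canary rollout has to wait for unit testing (finishes hour 6, plus 2-hour gap → hour 8); the build (finishes hour 5). The latest of these is hour 8, so canary rollout runs hour 8 to 8 + 1 = hour 9.
Integration testing needs all of unit testing (finishes hour 6); the build (finishes hour 5). That puts its earliest start at hour 6; it finishes at 6 + 6 = hour 12.
Production deploy cannot start until integration testing (finishes hour 12); the build (finishes hour 5). The controlling bound is hour 12, so production deploy finishes at 12 + 7 = hour 19.
Smoke testing has to wait for integration testing (finishes hour 12, plus 3-hour gap → hour 15); unit testing (finishes hour 6). The latest of these is hour 15, so smoke testing runs hour 15 to 15 + 8 = hour 23.
Post-deploy verification waits on smoke testing (finishes hour 23), so it starts at hour 23 and finishes at 23 + 4 = hour 27.
The earliest everything can be done is hour 27, which is after the deadline of 21, so it is not possible.

No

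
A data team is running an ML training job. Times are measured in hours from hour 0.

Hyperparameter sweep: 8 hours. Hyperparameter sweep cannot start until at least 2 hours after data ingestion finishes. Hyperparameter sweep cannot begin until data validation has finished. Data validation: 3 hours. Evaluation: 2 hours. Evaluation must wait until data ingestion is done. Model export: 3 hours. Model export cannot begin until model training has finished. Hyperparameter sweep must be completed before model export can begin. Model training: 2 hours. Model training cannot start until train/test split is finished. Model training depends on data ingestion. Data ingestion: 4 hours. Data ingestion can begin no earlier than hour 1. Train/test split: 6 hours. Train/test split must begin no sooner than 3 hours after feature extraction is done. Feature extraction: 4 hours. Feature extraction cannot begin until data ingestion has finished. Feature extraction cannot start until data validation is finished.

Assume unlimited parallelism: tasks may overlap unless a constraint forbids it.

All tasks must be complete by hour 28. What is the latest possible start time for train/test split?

To finish by hour 28, model export (duration 3) must start no later than hour 25.
Model training has to be done before model export (must start by hour 25). That means finishing by hour 25, i.e. starting by 25 − 2 = hour 23.
Train/test split must finish before model training (must start by hour 23). With a 6-hour duration, train/test split must start by 23 − 6 = hour 17.

17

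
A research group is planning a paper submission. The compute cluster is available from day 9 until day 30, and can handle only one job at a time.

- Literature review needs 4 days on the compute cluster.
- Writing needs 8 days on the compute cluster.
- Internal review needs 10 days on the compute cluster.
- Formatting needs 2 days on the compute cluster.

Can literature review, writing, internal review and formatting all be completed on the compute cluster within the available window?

The compute cluster window is 30 − 9 = 21 days.
Running back to back, the jobs need 4 + 8 + 10 + 2 = 24 days on the compute cluster.
Since 24 > 21, they cannot all fit.

No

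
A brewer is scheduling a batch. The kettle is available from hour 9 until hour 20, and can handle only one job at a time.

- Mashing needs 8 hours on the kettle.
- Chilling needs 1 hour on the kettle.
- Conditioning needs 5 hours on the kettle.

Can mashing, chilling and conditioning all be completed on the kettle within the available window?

The kettle window is 20 − 9 = 11 hours.
Running back to back, the jobs need 8 + 1 + 5 = 14 hours on the kettle.
Since 14 > 11, they cannot all fit.

No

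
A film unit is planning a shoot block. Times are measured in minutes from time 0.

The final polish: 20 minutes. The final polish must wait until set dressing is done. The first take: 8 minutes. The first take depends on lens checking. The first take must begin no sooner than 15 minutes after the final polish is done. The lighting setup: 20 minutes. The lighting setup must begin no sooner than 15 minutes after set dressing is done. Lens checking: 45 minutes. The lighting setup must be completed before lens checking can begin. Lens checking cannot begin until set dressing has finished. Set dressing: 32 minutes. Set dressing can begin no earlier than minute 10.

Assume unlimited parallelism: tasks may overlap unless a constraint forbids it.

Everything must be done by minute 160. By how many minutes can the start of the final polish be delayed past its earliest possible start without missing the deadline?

75

Set dressing waits on its own release at minute 10, so it starts at minute 10 and finishes at 10 + 32 = minute 42.
After set dressing (finishes minute 42), the final polish can start at minute 42 and finishes at minute 62.

Working backward from the deadline:
To finish by minute 160, the first take (duration 8) must start no later than minute 152.
The final polish feeds into the first take (must start by minute 152, minus 15-minute gap → minute 137); so the final polish must finish by minute 137 and therefore start by minute 117.
So the final polish can start as early as minute 42 and as late as minute 117, giving 117 − 42 = 75 minutes of slack.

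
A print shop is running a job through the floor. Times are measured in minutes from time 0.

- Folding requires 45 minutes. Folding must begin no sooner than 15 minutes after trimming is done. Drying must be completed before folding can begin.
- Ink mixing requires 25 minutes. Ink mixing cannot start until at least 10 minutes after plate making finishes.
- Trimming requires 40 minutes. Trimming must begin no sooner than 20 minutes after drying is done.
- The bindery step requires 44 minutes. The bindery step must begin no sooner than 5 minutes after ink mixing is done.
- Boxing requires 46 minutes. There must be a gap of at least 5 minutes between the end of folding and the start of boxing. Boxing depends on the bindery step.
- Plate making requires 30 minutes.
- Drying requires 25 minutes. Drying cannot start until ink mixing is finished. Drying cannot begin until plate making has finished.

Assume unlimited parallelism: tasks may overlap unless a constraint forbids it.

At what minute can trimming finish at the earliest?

Nothing blocks plate making, so it runs from minute 0 to minute 30.
After plate making (finishes minute 30, plus 10-minute gap → minute 40), ink mixing can start at minute 40 and finishes at minute 65.
Drying cannot start until ink mixing (finishes minute 65); plate making (finishes minute 30). The controlling bound is minute 65, so drying finishes at 65 + 25 = minute 90.
After drying (finishes minute 90, plus 20-minute gap → minute 110), trimming can start at minute 110 and finishes at minute 150.

150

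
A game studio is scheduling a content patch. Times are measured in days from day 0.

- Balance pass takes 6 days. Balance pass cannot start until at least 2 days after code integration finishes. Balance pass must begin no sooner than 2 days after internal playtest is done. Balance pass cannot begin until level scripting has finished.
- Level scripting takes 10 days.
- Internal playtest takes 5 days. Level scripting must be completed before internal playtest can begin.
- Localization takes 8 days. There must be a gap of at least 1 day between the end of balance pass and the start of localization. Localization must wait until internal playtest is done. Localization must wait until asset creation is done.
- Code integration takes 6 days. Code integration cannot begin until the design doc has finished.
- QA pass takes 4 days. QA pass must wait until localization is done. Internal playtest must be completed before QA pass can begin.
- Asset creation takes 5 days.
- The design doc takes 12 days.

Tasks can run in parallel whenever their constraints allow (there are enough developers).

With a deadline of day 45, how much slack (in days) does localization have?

Level scripting can start immediately at day 0; it finishes at day 10.
Internal playtest cannot begin until level scripting (finishes day 10). It runs from day 10 to 10 + 5 = day 15.
Asset creation has no prerequisites, so it starts at day 0 and finishes at day 5.
Nothing blocks the design doc, so it runs from day 0 to day 12.
Code integration cannot begin until the design doc (finishes day 12). It runs from day 12 to 12 + 6 = day 18.
Balance pass needs all of code integration (finishes day 18, plus 2-day gap → day 20); internal playtest (finishes day 15, plus 2-day gap → day 17); level scripting (finishes day 10). That puts its earliest start at day 20; it finishes at 20 + 6 = day 26.
Localization cannot start until balance pass (finishes day 26, plus 1-day gap → day 27); internal playtest (finishes day 15); asset creation (finishes day 5). The controlling bound is day 27, so localization finishes at 27 + 8 = day 35.

Working backward from the deadline:
QA pass must finish by day 45; it takes 4 days, so it must start by 45 − 4 = day 41.
Since QA pass (must start by day 41) depends on it, localization must finish by day 41. Backing off its 8-day duration gives a latest start of day 33.
So localization can start as early as day 27 and as late as day 33, giving 33 − 27 = 6 days of slack.

6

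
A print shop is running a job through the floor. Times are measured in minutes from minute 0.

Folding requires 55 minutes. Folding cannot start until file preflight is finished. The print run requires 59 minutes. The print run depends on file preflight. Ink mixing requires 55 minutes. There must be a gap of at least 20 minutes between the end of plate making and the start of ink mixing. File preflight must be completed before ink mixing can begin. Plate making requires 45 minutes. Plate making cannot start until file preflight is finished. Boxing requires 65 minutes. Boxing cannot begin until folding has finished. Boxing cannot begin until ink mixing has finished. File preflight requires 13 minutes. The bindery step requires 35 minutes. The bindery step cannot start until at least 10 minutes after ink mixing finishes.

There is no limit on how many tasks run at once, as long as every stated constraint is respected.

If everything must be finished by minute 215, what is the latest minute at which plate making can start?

30

To finish by minute 215, the bindery step (duration 35) must start no later than minute 180.
Boxing must finish by minute 215; it takes 65 minutes, so it must start by 215 − 65 = minute 150.
Ink mixing must finish in time for the bindery step (must start by minute 180, minus 10-minute gap → minute 170); boxing (must start by minute 150). The tightest is minute 150, so ink mixing must start by 150 − 55 = minute 95.
Plate making must finish before ink mixing (must start by minute 95, minus 20-minute gap → minute 75). With a 45-minute duration, plate making must start by 75 − 45 = minute 30.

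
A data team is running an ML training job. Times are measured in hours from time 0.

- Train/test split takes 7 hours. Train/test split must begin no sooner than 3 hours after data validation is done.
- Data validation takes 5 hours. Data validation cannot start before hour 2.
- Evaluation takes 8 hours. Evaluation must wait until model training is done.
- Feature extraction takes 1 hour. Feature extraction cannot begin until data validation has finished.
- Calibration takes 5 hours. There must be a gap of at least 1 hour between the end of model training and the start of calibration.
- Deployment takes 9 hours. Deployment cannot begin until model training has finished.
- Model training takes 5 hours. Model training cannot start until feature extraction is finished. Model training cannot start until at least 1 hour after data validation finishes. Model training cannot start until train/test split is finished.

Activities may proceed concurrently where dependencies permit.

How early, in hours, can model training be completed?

Data validation cannot begin until its own release at hour 2. It runs from hour 2 to 2 + 5 = hour 7.
Train/test split waits on data validation (finishes hour 7, plus 3-hour gap → hour 10), so it starts at hour 10 and finishes at 10 + 7 = hour 17.
After data validation (finishes hour 7), feature extraction can start at hour 7 and finishes at hour 8.
Model training cannot start until feature extraction (finishes hour 8); data validation (finishes hour 7, plus 1-hour gap → hour 8); train/test split (finishes hour 17). The controlling bound is hour 17, so model training finishes at 17 + 5 = hour 22.

22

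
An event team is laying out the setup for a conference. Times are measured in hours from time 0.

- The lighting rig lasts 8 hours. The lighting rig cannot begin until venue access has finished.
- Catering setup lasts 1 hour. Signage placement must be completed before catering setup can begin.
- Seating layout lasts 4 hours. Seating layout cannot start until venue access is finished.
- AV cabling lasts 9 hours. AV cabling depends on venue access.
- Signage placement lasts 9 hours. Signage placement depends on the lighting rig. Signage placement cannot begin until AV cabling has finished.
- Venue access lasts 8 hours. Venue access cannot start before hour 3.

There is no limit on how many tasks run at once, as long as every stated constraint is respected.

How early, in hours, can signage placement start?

Venue access waits on its own release at hour 3, so it starts at hour 3 and finishes at 3 + 8 = hour 11.
After venue access (finishes hour 11), AV cabling can start at hour 11 and finishes at hour 20.
The lighting rig cannot begin until venue access (finishes hour 11). It runs from hour 11 to 11 + 8 = hour 19.
Signage placement waits on the lighting rig (finishes hour 19); AV cabling (finishes hour 20). The latest of these is hour 20, which is the earliest signage placement can start.

20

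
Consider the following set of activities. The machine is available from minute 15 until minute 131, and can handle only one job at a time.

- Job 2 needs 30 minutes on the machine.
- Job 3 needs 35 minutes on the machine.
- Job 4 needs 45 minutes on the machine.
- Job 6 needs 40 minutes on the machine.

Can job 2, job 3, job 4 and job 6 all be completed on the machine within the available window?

No

The machine window is 131 − 15 = 116 minutes.
Running back to back, the jobs need 30 + 35 + 45 + 40 = 150 minutes on the machine.
Since 150 > 116, they cannot all fit.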